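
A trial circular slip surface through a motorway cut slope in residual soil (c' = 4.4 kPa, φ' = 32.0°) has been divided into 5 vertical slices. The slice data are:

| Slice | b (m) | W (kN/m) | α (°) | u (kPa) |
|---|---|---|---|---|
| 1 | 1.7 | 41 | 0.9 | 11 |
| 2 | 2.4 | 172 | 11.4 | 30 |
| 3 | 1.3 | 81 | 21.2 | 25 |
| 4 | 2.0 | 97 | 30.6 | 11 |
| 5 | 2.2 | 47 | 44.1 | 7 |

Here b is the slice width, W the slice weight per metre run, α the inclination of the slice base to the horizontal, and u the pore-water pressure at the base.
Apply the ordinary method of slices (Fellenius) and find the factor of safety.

Ordinary method of slices: FS = Σ[c'·Δl_i + (W_i cosα_i − u_i·Δl_i)·tanφ'] / Σ W_i sinα_i, with Δl_i = b_i / cosα_i.
Slice 1: Δl = 1.7/cos0.9° = 1.700 m; N'_1 = 41·cos0.9° − 11·1.700 = 22.3; c'Δl = 7.48; W sinα = 0.6
Slice 2: Δl = 2.4/cos11.4° = 2.448 m; N'_2 = 172·cos11.4° − 30·2.448 = 95.2; c'Δl = 10.77; W sinα = 34.0
Slice 3: Δl = 1.3/cos21.2° = 1.394 m; N'_3 = 81·cos21.2° − 25·1.394 = 40.7; c'Δl = 6.14; W sinα = 29.3
Slice 4: Δl = 2.0/cos30.6° = 2.324 m; N'_4 = 97·cos30.6° − 11·2.324 = 57.9; c'Δl = 10.22; W sinα = 49.4
Slice 5: Δl = 2.2/cos44.1° = 3.064 m; N'_5 = 47·cos44.1° − 7·3.064 = 12.3; c'Δl = 13.48; W sinα = 32.7
Σc'Δl = 48.1 kN/m; ΣN' = 228.3 kN/m; ΣW sinα = 146.0 kN/m
Resisting = 48.1 + 228.3·tan32.0° = 48.1 + 142.7 = 190.8 kN/m
FS = 190.8 / 146.0 = 1.307

FS = 1.31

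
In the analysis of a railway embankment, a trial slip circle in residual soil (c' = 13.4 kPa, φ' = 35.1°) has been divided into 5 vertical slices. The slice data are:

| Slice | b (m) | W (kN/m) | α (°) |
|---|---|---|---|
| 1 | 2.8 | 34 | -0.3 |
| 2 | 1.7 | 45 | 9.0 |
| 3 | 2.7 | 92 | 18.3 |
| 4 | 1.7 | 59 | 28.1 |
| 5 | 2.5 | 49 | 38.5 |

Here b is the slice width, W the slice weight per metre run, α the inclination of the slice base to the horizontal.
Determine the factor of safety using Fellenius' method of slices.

FS = 3.69

Ordinary method of slices: FS = Σ[c'·Δl_i + (W_i cosα_i)·tanφ'] / Σ W_i sinα_i, with Δl_i = b_i / cosα_i.
Slice 1: Δl = 2.8/cos(-0.3°) = 2.800 m; N'_1 = 34·cos(-0.3°) = 34.0; c'Δl = 37.52; W sinα = -0.2
Slice 2: Δl = 1.7/cos9.0° = 1.721 m; N'_2 = 45·cos9.0° = 44.4; c'Δl = 23.06; W sinα = 7.0
Slice 3: Δl = 2.7/cos18.3° = 2.844 m; N'_3 = 92·cos18.3° = 87.3; c'Δl = 38.11; W sinα = 28.9
Slice 4: Δl = 1.7/cos28.1° = 1.927 m; N'_4 = 59·cos28.1° = 52.0; c'Δl = 25.82; W sinα = 27.8
Slice 5: Δl = 2.5/cos38.5° = 3.194 m; N'_5 = 49·cos38.5° = 38.3; c'Δl = 42.81; W sinα = 30.5
Σc'Δl = 167.3 kN/m; ΣN' = 256.2 kN/m; ΣW sinα = 94.0 kN/m
Resisting = 167.3 + 256.2·tan35.1° = 167.3 + 180.1 = 347.4 kN/m
FS = 347.4 / 94.0 = 3.694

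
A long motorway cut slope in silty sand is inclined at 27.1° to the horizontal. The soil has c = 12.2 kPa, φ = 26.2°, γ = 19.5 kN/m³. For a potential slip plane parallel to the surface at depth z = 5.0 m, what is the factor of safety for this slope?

FS = 1.27

For an infinite slope with a slip plane parallel to the surface (no pore pressure): FS = [c + γz cos²β tanφ] / [γz sinβ cosβ].
γz = 19.5·5.0 = 97.50 kN/m²
Numerator = 12.2 + 97.50·cos²27.1°·tan26.2° = 12.2 + 97.50·0.7925·0.4921 = 50.220 kPa
Denominator = 97.50·sin27.1°·cos27.1° = 97.50·0.4555·0.8902 = 39.539 kPa
FS = 50.220 / 39.539 = 1.270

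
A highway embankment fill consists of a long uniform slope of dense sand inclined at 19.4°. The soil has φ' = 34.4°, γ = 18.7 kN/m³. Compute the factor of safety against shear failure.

FS = 1.94

For a dry cohesionless infinite slope the factor of safety is FS = tanφ' / tanβ.
FS = tan34.4° / tan19.4° = 0.6847 / 0.3522 = 1.944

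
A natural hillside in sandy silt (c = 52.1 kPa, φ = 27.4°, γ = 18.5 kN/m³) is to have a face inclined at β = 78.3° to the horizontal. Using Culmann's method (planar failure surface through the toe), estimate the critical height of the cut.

H_c = 26.52 m

Culmann's analysis gives the critical failure plane at α_cr = (β + φ)/2 = (78.3 + 27.4)/2 = 52.8°, and the critical height
H_c = (4c/γ) · sinβ cosφ / [1 − cos(β − φ)]
    = (4·52.1/18.5) · sin78.3°·cos27.4° / [1 − cos(50.9°)]
    = 11.265 · 0.9792·0.8878 / [1 − 0.6307]
    = 11.265 · 0.8694 / 0.3693
    = 26.52 m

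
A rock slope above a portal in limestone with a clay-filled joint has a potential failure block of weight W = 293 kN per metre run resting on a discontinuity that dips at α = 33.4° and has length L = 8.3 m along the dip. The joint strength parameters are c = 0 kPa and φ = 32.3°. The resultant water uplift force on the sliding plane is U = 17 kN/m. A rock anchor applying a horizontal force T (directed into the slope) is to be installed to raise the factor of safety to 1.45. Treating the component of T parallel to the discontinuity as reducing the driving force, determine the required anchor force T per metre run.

Resolving forces along and normal to the sliding plane, with the horizontal anchor force T adding T·sinα to the effective normal force and T·cosα acting up the plane against the driving force:
FS = [cL + (W cosα − U + T sinα) tanφ] / [W sinα − T cosα]
Without the anchor: N' = 227.6 kN/m, driving T_d = 161.3 kN/m, resisting R = 0·8.3 + 227.6·tan32.3° = 143.9 kN/m, FS = 0.89.
Setting FS = 1.45 and solving for T:
1.45·(161.3 − T cos33.4°) = 143.9 + T sin33.4°·tan32.3°
T·(sin33.4°·tan32.3° + 1.45·cos33.4°) = 1.45·161.3 − 143.9
T·(0.5505·0.6322 + 1.45·0.8348) = 233.9 − 143.9 = 90.0
T·1.5585 = 90.0
T = 57.7 kN/m

T = 58 kN/m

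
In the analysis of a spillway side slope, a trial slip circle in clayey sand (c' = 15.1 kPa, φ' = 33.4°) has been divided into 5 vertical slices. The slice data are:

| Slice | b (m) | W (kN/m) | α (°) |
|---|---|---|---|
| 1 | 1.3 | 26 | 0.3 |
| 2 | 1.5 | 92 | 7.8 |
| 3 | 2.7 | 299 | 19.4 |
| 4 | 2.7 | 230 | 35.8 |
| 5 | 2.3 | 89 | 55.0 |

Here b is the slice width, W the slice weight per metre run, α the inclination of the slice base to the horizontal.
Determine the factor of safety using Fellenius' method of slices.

Ordinary method of slices: FS = Σ[c'·Δl_i + (W_i cosα_i)·tanφ'] / Σ W_i sinα_i, with Δl_i = b_i / cosα_i.
Slice 1: Δl = 1.3/cos0.3° = 1.300 m; N'_1 = 26·cos0.3° = 26.0; c'Δl = 19.63; W sinα = 0.1
Slice 2: Δl = 1.5/cos7.8° = 1.514 m; N'_2 = 92·cos7.8° = 91.1; c'Δl = 22.86; W sinα = 12.5
Slice 3: Δl = 2.7/cos19.4° = 2.863 m; N'_3 = 299·cos19.4° = 282.0; c'Δl = 43.22; W sinα = 99.3
Slice 4: Δl = 2.7/cos35.8° = 3.329 m; N'_4 = 230·cos35.8° = 186.5; c'Δl = 50.27; W sinα = 134.5
Slice 5: Δl = 2.3/cos55.0° = 4.010 m; N'_5 = 89·cos55.0° = 51.0; c'Δl = 60.55; W sinα = 72.9
Σc'Δl = 196.5 kN/m; ΣN' = 636.8 kN/m; ΣW sinα = 319.4 kN/m
Resisting = 196.5 + 636.8·tan33.4° = 196.5 + 419.9 = 616.4 kN/m
FS = 616.4 / 319.4 = 1.930

FS = 1.93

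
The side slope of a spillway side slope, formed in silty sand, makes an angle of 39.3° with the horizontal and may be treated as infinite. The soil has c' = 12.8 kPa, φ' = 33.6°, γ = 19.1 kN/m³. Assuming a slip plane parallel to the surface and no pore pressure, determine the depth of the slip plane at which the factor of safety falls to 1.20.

Setting FS = 1.20 in FS = [c' + γz cos²β tanφ'] / [γz sinβ cosβ] and solving for z:
z = c' / [γ cosβ (FS·sinβ − cosβ·tanφ')]
  = 12.8 / [19.1·cos39.3°·(1.20·sin39.3° − cos39.3°·tan33.6°)]
  = 12.8 / [19.1·0.7738·(1.20·0.6334 − 0.7738·0.6644)]
  = 12.8 / 3.6348 = 3.522 m

z = 3.52 m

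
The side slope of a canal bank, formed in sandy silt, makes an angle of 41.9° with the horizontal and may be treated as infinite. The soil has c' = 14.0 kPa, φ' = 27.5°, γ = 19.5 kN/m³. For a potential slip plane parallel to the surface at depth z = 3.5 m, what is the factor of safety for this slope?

FS = 0.99

For an infinite slope with a slip plane parallel to the surface (no pore pressure): FS = [c' + γz cos²β tanφ'] / [γz sinβ cosβ].
γz = 19.5·3.5 = 68.25 kN/m²
Numerator = 14.0 + 68.25·cos²41.9°·tan27.5° = 14.0 + 68.25·0.5540·0.5206 = 33.683 kPa
Denominator = 68.25·sin41.9°·cos41.9° = 68.25·0.6678·0.7443 = 33.925 kPa
FS = 33.683 / 33.925 = 0.993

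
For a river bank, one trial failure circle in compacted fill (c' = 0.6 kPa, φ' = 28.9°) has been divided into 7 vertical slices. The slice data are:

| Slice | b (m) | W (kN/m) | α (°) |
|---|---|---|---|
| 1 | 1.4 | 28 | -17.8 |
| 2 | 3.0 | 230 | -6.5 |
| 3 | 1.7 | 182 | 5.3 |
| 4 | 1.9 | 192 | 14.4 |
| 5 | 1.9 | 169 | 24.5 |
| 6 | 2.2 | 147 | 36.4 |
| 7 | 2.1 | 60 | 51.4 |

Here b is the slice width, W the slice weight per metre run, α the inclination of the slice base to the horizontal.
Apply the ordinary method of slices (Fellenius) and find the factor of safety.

Ordinary method of slices: FS = Σ[c'·Δl_i + (W_i cosα_i)·tanφ'] / Σ W_i sinα_i, with Δl_i = b_i / cosα_i.
Slice 1: Δl = 1.4/cos(-17.8°) = 1.470 m; N'_1 = 28·cos(-17.8°) = 26.7; c'Δl = 0.88; W sinα = -8.6
Slice 2: Δl = 3.0/cos(-6.5°) = 3.019 m; N'_2 = 230·cos(-6.5°) = 228.5; c'Δl = 1.81; W sinα = -26.0
Slice 3: Δl = 1.7/cos5.3° = 1.707 m; N'_3 = 182·cos5.3° = 181.2; c'Δl = 1.02; W sinα = 16.8
Slice 4: Δl = 1.9/cos14.4° = 1.962 m; N'_4 = 192·cos14.4° = 186.0; c'Δl = 1.18; W sinα = 47.7
Slice 5: Δl = 1.9/cos24.5° = 2.088 m; N'_5 = 169·cos24.5° = 153.8; c'Δl = 1.25; W sinα = 70.1
Slice 6: Δl = 2.2/cos36.4° = 2.733 m; N'_6 = 147·cos36.4° = 118.3; c'Δl = 1.64; W sinα = 87.2
Slice 7: Δl = 2.1/cos51.4° = 3.366 m; N'_7 = 60·cos51.4° = 37.4; c'Δl = 2.02; W sinα = 46.9
Σc'Δl = 9.8 kN/m; ΣN' = 931.9 kN/m; ΣW sinα = 234.2 kN/m
Resisting = 9.8 + 931.9·tan28.9° = 9.8 + 514.4 = 524.2 kN/m
FS = 524.2 / 234.2 = 2.239

FS = 2.24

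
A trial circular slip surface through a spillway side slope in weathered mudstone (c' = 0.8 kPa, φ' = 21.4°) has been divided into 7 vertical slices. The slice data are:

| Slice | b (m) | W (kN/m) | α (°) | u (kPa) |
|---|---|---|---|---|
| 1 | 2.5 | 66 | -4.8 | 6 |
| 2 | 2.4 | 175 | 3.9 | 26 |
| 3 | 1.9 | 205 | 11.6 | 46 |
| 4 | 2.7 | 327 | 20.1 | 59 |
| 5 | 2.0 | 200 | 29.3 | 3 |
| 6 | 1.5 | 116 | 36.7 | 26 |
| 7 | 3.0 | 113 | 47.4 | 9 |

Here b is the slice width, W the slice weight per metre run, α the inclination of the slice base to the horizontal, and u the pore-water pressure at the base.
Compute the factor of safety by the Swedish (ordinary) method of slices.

Ordinary method of slices: FS = Σ[c'·Δl_i + (W_i cosα_i − u_i·Δl_i)·tanφ'] / Σ W_i sinα_i, with Δl_i = b_i / cosα_i.
Slice 1: Δl = 2.5/cos(-4.8°) = 2.509 m; N'_1 = 66·cos(-4.8°) − 6·2.509 = 50.7; c'Δl = 2.01; W sinα = -5.5
Slice 2: Δl = 2.4/cos3.9° = 2.406 m; N'_2 = 175·cos3.9° − 26·2.406 = 112.0; c'Δl = 1.92; W sinα = 11.9
Slice 3: Δl = 1.9/cos11.6° = 1.940 m; N'_3 = 205·cos11.6° − 46·1.940 = 111.6; c'Δl = 1.55; W sinα = 41.2
Slice 4: Δl = 2.7/cos20.1° = 2.875 m; N'_4 = 327·cos20.1° − 59·2.875 = 137.5; c'Δl = 2.30; W sinα = 112.4
Slice 5: Δl = 2.0/cos29.3° = 2.293 m; N'_5 = 200·cos29.3° − 3·2.293 = 167.5; c'Δl = 1.83; W sinα = 97.9
Slice 6: Δl = 1.5/cos36.7° = 1.871 m; N'_6 = 116·cos36.7° − 26·1.871 = 44.4; c'Δl = 1.50; W sinα = 69.3
Slice 7: Δl = 3.0/cos47.4° = 4.432 m; N'_7 = 113·cos47.4° − 9·4.432 = 36.6; c'Δl = 3.55; W sinα = 83.2
Σc'Δl = 14.7 kN/m; ΣN' = 660.3 kN/m; ΣW sinα = 410.4 kN/m
Resisting = 14.7 + 660.3·tan21.4° = 14.7 + 258.8 = 273.4 kN/m
FS = 273.4 / 410.4 = 0.666

FS = 0.67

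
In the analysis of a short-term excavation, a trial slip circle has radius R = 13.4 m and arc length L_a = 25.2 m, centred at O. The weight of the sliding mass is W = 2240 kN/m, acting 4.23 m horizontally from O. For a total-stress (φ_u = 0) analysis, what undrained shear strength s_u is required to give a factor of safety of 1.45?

FS = s_u·L_a·R / (W·d), so s_u = FS·W·d / (L_a·R).
s_u = 1.45·2240·4.23 / (25.20·13.4) = 13739.0 / 337.68 = 40.69 kPa

s_u = 40.7 kPa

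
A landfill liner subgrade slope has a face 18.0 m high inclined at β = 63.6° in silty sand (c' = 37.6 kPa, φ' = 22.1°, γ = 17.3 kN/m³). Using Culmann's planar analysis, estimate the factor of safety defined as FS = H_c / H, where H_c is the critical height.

FS = 1.60

H_c = (4c'/γ) · sinβ cosφ' / [1 − cos(β − φ')]
    = (4·37.6/17.3) · sin63.6°·cos22.1° / [1 − cos41.5°]
    = 8.694 · 0.8299 / 0.2510 = 28.74 m
FS = H_c / H = 28.74 / 18.0 = 1.597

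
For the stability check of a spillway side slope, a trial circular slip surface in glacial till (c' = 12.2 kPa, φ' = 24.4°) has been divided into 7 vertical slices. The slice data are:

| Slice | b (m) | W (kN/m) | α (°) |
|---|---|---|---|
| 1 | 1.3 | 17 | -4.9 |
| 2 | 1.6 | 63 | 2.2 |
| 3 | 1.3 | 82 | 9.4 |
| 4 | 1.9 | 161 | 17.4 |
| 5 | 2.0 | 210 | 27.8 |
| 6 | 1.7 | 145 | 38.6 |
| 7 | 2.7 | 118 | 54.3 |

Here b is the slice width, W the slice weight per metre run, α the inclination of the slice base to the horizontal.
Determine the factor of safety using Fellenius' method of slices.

FS = 1.43

Ordinary method of slices: FS = Σ[c'·Δl_i + (W_i cosα_i)·tanφ'] / Σ W_i sinα_i, with Δl_i = b_i / cosα_i.
Slice 1: Δl = 1.3/cos(-4.9°) = 1.305 m; N'_1 = 17·cos(-4.9°) = 16.9; c'Δl = 15.92; W sinα = -1.5
Slice 2: Δl = 1.6/cos2.2° = 1.601 m; N'_2 = 63·cos2.2° = 63.0; c'Δl = 19.53; W sinα = 2.4
Slice 3: Δl = 1.3/cos9.4° = 1.318 m; N'_3 = 82·cos9.4° = 80.9; c'Δl = 16.08; W sinα = 13.4
Slice 4: Δl = 1.9/cos17.4° = 1.991 m; N'_4 = 161·cos17.4° = 153.6; c'Δl = 24.29; W sinα = 48.1
Slice 5: Δl = 2.0/cos27.8° = 2.261 m; N'_5 = 210·cos27.8° = 185.8; c'Δl = 27.58; W sinα = 97.9
Slice 6: Δl = 1.7/cos38.6° = 2.175 m; N'_6 = 145·cos38.6° = 113.3; c'Δl = 26.54; W sinα = 90.5
Slice 7: Δl = 2.7/cos54.3° = 4.627 m; N'_7 = 118·cos54.3° = 68.9; c'Δl = 56.45; W sinα = 95.8
Σc'Δl = 186.4 kN/m; ΣN' = 682.4 kN/m; ΣW sinα = 346.7 kN/m
Resisting = 186.4 + 682.4·tan24.4° = 186.4 + 309.5 = 495.9 kN/m
FS = 495.9 / 346.7 = 1.430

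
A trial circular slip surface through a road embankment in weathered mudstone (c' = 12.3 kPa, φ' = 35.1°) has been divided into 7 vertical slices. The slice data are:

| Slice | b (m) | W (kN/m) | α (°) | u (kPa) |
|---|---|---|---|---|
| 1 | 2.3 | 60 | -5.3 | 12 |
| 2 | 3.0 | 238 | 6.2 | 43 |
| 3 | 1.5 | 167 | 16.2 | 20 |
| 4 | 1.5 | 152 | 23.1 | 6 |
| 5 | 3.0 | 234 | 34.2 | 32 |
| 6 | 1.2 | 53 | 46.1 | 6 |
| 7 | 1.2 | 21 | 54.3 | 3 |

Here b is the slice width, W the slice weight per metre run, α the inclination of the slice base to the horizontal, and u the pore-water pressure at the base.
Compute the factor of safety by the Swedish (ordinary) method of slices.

Ordinary method of slices: FS = Σ[c'·Δl_i + (W_i cosα_i − u_i·Δl_i)·tanφ'] / Σ W_i sinα_i, with Δl_i = b_i / cosα_i.
Slice 1: Δl = 2.3/cos(-5.3°) = 2.310 m; N'_1 = 60·cos(-5.3°) − 12·2.310 = 32.0; c'Δl = 28.41; W sinα = -5.5
Slice 2: Δl = 3.0/cos6.2° = 3.018 m; N'_2 = 238·cos6.2° − 43·3.018 = 106.8; c'Δl = 37.12; W sinα = 25.7
Slice 3: Δl = 1.5/cos16.2° = 1.562 m; N'_3 = 167·cos16.2° − 20·1.562 = 129.1; c'Δl = 19.21; W sinα = 46.6
Slice 4: Δl = 1.5/cos23.1° = 1.631 m; N'_4 = 152·cos23.1° − 6·1.631 = 130.0; c'Δl = 20.06; W sinα = 59.6
Slice 5: Δl = 3.0/cos34.2° = 3.627 m; N'_5 = 234·cos34.2° − 32·3.627 = 77.5; c'Δl = 44.61; W sinα = 131.5
Slice 6: Δl = 1.2/cos46.1° = 1.731 m; N'_6 = 53·cos46.1° − 6·1.731 = 26.4; c'Δl = 21.29; W sinα = 38.2
Slice 7: Δl = 1.2/cos54.3° = 2.056 m; N'_7 = 21·cos54.3° − 3·2.056 = 6.1; c'Δl = 25.29; W sinα = 17.1
Σc'Δl = 196.0 kN/m; ΣN' = 507.9 kN/m; ΣW sinα = 313.2 kN/m
Resisting = 196.0 + 507.9·tan35.1° = 196.0 + 357.0 = 553.0 kN/m
FS = 553.0 / 313.2 = 1.766

FS = 1.77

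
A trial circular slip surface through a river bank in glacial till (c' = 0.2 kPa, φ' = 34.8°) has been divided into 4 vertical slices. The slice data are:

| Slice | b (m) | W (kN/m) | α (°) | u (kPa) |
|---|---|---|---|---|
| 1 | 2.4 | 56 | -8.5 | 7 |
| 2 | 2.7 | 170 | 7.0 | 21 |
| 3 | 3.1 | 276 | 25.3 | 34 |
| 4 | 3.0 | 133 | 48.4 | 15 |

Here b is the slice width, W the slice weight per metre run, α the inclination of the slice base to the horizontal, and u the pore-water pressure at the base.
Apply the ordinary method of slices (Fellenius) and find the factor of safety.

FS = 0.93

Ordinary method of slices: FS = Σ[c'·Δl_i + (W_i cosα_i − u_i·Δl_i)·tanφ'] / Σ W_i sinα_i, with Δl_i = b_i / cosα_i.
Slice 1: Δl = 2.4/cos(-8.5°) = 2.427 m; N'_1 = 56·cos(-8.5°) − 7·2.427 = 38.4; c'Δl = 0.49; W sinα = -8.3
Slice 2: Δl = 2.7/cos7.0° = 2.720 m; N'_2 = 170·cos7.0° − 21·2.720 = 111.6; c'Δl = 0.54; W sinα = 20.7
Slice 3: Δl = 3.1/cos25.3° = 3.429 m; N'_3 = 276·cos25.3° − 34·3.429 = 132.9; c'Δl = 0.69; W sinα = 118.0
Slice 4: Δl = 3.0/cos48.4° = 4.519 m; N'_4 = 133·cos48.4° − 15·4.519 = 20.5; c'Δl = 0.90; W sinα = 99.5
Σc'Δl = 2.6 kN/m; ΣN' = 303.5 kN/m; ΣW sinα = 229.8 kN/m
Resisting = 2.6 + 303.5·tan34.8° = 2.6 + 210.9 = 213.5 kN/m
FS = 213.5 / 229.8 = 0.929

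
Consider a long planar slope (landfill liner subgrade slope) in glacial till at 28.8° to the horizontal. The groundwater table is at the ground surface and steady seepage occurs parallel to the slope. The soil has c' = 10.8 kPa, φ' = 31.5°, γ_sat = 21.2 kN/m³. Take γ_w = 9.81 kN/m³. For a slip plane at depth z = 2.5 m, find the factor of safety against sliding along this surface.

With seepage parallel to the slope and the water table at the surface, the effective normal stress on the slip plane uses the buoyant unit weight γ' = γ_sat − γ_w while the driving shear stress uses γ_sat:
FS = [c' + γ' z cos²β tanφ'] / [γ_sat z sinβ cosβ]
γ' = 21.2 − 9.81 = 11.39 kN/m³
Numerator = 10.8 + 11.39·2.5·cos²28.8°·tan31.5° = 10.8 + 11.39·2.5·0.7679·0.6128 = 24.200 kPa
Denominator = 21.2·2.5·sin28.8°·cos28.8° = 21.2·2.5·0.4818·0.8763 = 22.375 kPa
FS = 24.200 / 22.375 = 1.082

FS = 1.08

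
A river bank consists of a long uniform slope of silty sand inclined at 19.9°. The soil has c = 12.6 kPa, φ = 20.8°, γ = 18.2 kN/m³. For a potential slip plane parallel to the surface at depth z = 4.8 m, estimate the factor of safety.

For an infinite slope with a slip plane parallel to the surface (no pore pressure): FS = [c + γz cos²β tanφ] / [γz sinβ cosβ].
γz = 18.2·4.8 = 87.36 kN/m²
Numerator = 12.6 + 87.36·cos²19.9°·tan20.8° = 12.6 + 87.36·0.8841·0.3799 = 41.940 kPa
Denominator = 87.36·sin19.9°·cos19.9° = 87.36·0.3404·0.9403 = 27.960 kPa
FS = 41.940 / 27.960 = 1.500

FS = 1.50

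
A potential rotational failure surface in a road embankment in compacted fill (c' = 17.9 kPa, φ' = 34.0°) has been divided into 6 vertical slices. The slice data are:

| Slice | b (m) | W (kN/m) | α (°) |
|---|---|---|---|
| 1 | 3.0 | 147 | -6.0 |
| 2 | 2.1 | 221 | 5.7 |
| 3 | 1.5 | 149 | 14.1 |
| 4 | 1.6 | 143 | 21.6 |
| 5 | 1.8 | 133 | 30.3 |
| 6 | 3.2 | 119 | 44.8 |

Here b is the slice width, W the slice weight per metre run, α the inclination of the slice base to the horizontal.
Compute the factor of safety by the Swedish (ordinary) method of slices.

Ordinary method of slices: FS = Σ[c'·Δl_i + (W_i cosα_i)·tanφ'] / Σ W_i sinα_i, with Δl_i = b_i / cosα_i.
Slice 1: Δl = 3.0/cos(-6.0°) = 3.017 m; N'_1 = 147·cos(-6.0°) = 146.2; c'Δl = 54.00; W sinα = -15.4
Slice 2: Δl = 2.1/cos5.7° = 2.110 m; N'_2 = 221·cos5.7° = 219.9; c'Δl = 37.78; W sinα = 21.9
Slice 3: Δl = 1.5/cos14.1° = 1.547 m; N'_3 = 149·cos14.1° = 144.5; c'Δl = 27.68; W sinα = 36.3
Slice 4: Δl = 1.6/cos21.6° = 1.721 m; N'_4 = 143·cos21.6° = 133.0; c'Δl = 30.80; W sinα = 52.6
Slice 5: Δl = 1.8/cos30.3° = 2.085 m; N'_5 = 133·cos30.3° = 114.8; c'Δl = 37.32; W sinα = 67.1
Slice 6: Δl = 3.2/cos44.8° = 4.510 m; N'_6 = 119·cos44.8° = 84.4; c'Δl = 80.72; W sinα = 83.9
Σc'Δl = 268.3 kN/m; ΣN' = 842.8 kN/m; ΣW sinα = 246.5 kN/m
Resisting = 268.3 + 842.8·tan34.0° = 268.3 + 568.5 = 836.8 kN/m
FS = 836.8 / 246.5 = 3.395

FS = 3.40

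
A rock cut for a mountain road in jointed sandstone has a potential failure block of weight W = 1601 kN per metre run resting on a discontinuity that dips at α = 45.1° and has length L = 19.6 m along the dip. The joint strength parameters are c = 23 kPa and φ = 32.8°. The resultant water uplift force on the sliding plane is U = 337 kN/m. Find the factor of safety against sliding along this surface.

Resolving the block weight along and normal to the plane and applying the Mohr–Coulomb strength on the joint:
N' = W cosα − U = 1601·cos45.1° − 337 = 793.1 kN/m
Driving force T = W sinα = 1601·sin45.1° = 1134.1 kN/m
Resisting force R = c·L + N'·tanφ = 23·19.6 + 793.1·tan32.8° = 450.8 + 511.1 = 961.9 kN/m
FS = R / T = 961.9 / 1134.1 = 0.848

FS = 0.85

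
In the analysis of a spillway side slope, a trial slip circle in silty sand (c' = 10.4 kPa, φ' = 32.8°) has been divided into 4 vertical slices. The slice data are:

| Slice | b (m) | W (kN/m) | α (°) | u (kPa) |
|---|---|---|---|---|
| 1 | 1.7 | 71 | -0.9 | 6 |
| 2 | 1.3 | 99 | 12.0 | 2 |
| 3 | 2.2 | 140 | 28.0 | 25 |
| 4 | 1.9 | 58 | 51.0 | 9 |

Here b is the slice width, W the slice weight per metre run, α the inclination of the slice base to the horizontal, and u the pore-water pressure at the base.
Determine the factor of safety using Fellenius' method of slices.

FS = 1.80

Ordinary method of slices: FS = Σ[c'·Δl_i + (W_i cosα_i − u_i·Δl_i)·tanφ'] / Σ W_i sinα_i, with Δl_i = b_i / cosα_i.
Slice 1: Δl = 1.7/cos(-0.9°) = 1.700 m; N'_1 = 71·cos(-0.9°) − 6·1.700 = 60.8; c'Δl = 17.68; W sinα = -1.1
Slice 2: Δl = 1.3/cos12.0° = 1.329 m; N'_2 = 99·cos12.0° − 2·1.329 = 94.2; c'Δl = 13.82; W sinα = 20.6
Slice 3: Δl = 2.2/cos28.0° = 2.492 m; N'_3 = 140·cos28.0° − 25·2.492 = 61.3; c'Δl = 25.91; W sinα = 65.7
Slice 4: Δl = 1.9/cos51.0° = 3.019 m; N'_4 = 58·cos51.0° − 9·3.019 = 9.3; c'Δl = 31.40; W sinα = 45.1
Σc'Δl = 88.8 kN/m; ΣN' = 225.6 kN/m; ΣW sinα = 130.3 kN/m
Resisting = 88.8 + 225.6·tan32.8° = 88.8 + 145.4 = 234.2 kN/m
FS = 234.2 / 130.3 = 1.798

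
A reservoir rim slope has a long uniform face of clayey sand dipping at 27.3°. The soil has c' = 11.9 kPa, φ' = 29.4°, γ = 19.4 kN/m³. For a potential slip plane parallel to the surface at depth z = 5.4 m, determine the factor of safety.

For an infinite slope with a slip plane parallel to the surface (no pore pressure): FS = [c' + γz cos²β tanφ'] / [γz sinβ cosβ].
γz = 19.4·5.4 = 104.76 kN/m²
Numerator = 11.9 + 104.76·cos²27.3°·tan29.4° = 11.9 + 104.76·0.7896·0.5635 = 58.512 kPa
Denominator = 104.76·sin27.3°·cos27.3° = 104.76·0.4586·0.8886 = 42.696 kPa
FS = 58.512 / 42.696 = 1.370

FS = 1.37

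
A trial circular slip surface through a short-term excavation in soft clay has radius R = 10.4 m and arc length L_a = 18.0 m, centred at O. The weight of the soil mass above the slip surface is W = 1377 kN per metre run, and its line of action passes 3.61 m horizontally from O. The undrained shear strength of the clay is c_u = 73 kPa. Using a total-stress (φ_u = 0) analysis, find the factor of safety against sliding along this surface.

Taking moments about the centre O, the resisting moment is provided by the undrained shear strength acting along the arc:
M_R = c_u·L_a·R = 73·18.00·10.4 = 13665.6 kN·m/m
M_D = W·d = 1377·3.61 = 4971.0 kN·m/m
FS = M_R / M_D = 13665.6 / 4971.0 = 2.749

FS = 2.75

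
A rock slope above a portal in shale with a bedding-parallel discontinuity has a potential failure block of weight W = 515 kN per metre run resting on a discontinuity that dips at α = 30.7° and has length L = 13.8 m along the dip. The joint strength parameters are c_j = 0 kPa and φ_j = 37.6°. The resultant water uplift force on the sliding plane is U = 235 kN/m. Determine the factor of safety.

Resolving the block weight along and normal to the plane and applying the Mohr–Coulomb strength on the joint:
N' = W cosα − U = 515·cos30.7° − 235 = 207.8 kN/m
Driving force T = W sinα = 515·sin30.7° = 262.9 kN/m
Resisting force R = c_j·L + N'·tanφ_j = 0·13.8 + 207.8·tan37.6° = 0.0 + 160.0 = 160.0 kN/m
FS = R / T = 160.0 / 262.9 = 0.609

FS = 0.61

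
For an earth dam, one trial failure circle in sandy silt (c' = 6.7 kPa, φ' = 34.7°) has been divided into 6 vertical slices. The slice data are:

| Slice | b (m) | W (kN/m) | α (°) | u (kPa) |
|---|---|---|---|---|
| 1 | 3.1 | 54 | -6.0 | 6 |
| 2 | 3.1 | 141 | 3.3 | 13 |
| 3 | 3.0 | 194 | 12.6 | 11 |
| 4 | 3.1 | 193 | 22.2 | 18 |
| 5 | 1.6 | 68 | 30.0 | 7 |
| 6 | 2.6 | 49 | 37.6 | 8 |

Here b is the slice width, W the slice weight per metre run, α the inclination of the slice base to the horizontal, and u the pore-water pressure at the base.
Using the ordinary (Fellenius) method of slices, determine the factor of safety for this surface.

Ordinary method of slices: FS = Σ[c'·Δl_i + (W_i cosα_i − u_i·Δl_i)·tanφ'] / Σ W_i sinα_i, with Δl_i = b_i / cosα_i.
Slice 1: Δl = 3.1/cos(-6.0°) = 3.117 m; N'_1 = 54·cos(-6.0°) − 6·3.117 = 35.0; c'Δl = 20.88; W sinα = -5.6
Slice 2: Δl = 3.1/cos3.3° = 3.105 m; N'_2 = 141·cos3.3° − 13·3.105 = 100.4; c'Δl = 20.80; W sinα = 8.1
Slice 3: Δl = 3.0/cos12.6° = 3.074 m; N'_3 = 194·cos12.6° − 11·3.074 = 155.5; c'Δl = 20.60; W sinα = 42.3
Slice 4: Δl = 3.1/cos22.2° = 3.348 m; N'_4 = 193·cos22.2° − 18·3.348 = 118.4; c'Δl = 22.43; W sinα = 72.9
Slice 5: Δl = 1.6/cos30.0° = 1.848 m; N'_5 = 68·cos30.0° − 7·1.848 = 46.0; c'Δl = 12.38; W sinα = 34.0
Slice 6: Δl = 2.6/cos37.6° = 3.282 m; N'_6 = 49·cos37.6° − 8·3.282 = 12.6; c'Δl = 21.99; W sinα = 29.9
Σc'Δl = 119.1 kN/m; ΣN' = 467.9 kN/m; ΣW sinα = 181.6 kN/m
Resisting = 119.1 + 467.9·tan34.7° = 119.1 + 324.0 = 443.0 kN/m
FS = 443.0 / 181.6 = 2.440

FS = 2.44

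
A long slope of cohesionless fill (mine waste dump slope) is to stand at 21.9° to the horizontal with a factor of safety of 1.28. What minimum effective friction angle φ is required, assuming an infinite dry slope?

FS = tanφ/tanβ ⇒ tanφ = FS · tanβ = 1.28 · tan21.9° = 0.5146
φ = arctan(0.5146) = 27.23°

φ = 27.2°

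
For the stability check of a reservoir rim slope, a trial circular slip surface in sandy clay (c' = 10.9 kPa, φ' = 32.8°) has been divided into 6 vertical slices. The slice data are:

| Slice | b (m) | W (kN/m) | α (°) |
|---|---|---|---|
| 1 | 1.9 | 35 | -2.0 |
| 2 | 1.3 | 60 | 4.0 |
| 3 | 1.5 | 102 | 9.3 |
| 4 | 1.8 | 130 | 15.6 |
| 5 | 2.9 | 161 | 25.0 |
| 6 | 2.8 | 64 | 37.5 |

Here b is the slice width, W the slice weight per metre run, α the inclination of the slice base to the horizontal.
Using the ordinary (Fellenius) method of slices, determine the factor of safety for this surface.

Ordinary method of slices: FS = Σ[c'·Δl_i + (W_i cosα_i)·tanφ'] / Σ W_i sinα_i, with Δl_i = b_i / cosα_i.
Slice 1: Δl = 1.9/cos(-2.0°) = 1.901 m; N'_1 = 35·cos(-2.0°) = 35.0; c'Δl = 20.72; W sinα = -1.2
Slice 2: Δl = 1.3/cos4.0° = 1.303 m; N'_2 = 60·cos4.0° = 59.9; c'Δl = 14.20; W sinα = 4.2
Slice 3: Δl = 1.5/cos9.3° = 1.520 m; N'_3 = 102·cos9.3° = 100.7; c'Δl = 16.57; W sinα = 16.5
Slice 4: Δl = 1.8/cos15.6° = 1.869 m; N'_4 = 130·cos15.6° = 125.2; c'Δl = 20.37; W sinα = 35.0
Slice 5: Δl = 2.9/cos25.0° = 3.200 m; N'_5 = 161·cos25.0° = 145.9; c'Δl = 34.88; W sinα = 68.0
Slice 6: Δl = 2.8/cos37.5° = 3.529 m; N'_6 = 64·cos37.5° = 50.8; c'Δl = 38.47; W sinα = 39.0
Σc'Δl = 145.2 kN/m; ΣN' = 517.4 kN/m; ΣW sinα = 161.4 kN/m
Resisting = 145.2 + 517.4·tan32.8° = 145.2 + 333.4 = 478.6 kN/m
FS = 478.6 / 161.4 = 2.965

FS = 2.97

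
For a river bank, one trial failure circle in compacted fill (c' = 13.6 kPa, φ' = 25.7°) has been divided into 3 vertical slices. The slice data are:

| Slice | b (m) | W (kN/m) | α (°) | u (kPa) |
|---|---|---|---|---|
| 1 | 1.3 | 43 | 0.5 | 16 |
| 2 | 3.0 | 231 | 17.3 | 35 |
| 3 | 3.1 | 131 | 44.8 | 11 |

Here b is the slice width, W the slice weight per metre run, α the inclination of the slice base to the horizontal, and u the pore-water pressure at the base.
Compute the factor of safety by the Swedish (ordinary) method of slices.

Ordinary method of slices: FS = Σ[c'·Δl_i + (W_i cosα_i − u_i·Δl_i)·tanφ'] / Σ W_i sinα_i, with Δl_i = b_i / cosα_i.
Slice 1: Δl = 1.3/cos0.5° = 1.300 m; N'_1 = 43·cos0.5° − 16·1.300 = 22.2; c'Δl = 17.68; W sinα = 0.4
Slice 2: Δl = 3.0/cos17.3° = 3.142 m; N'_2 = 231·cos17.3° − 35·3.142 = 110.6; c'Δl = 42.73; W sinα = 68.7
Slice 3: Δl = 3.1/cos44.8° = 4.369 m; N'_3 = 131·cos44.8° − 11·4.369 = 44.9; c'Δl = 59.42; W sinα = 92.3
Σc'Δl = 119.8 kN/m; ΣN' = 177.7 kN/m; ΣW sinα = 161.4 kN/m
Resisting = 119.8 + 177.7·tan25.7° = 119.8 + 85.5 = 205.3 kN/m
FS = 205.3 / 161.4 = 1.272

FS = 1.27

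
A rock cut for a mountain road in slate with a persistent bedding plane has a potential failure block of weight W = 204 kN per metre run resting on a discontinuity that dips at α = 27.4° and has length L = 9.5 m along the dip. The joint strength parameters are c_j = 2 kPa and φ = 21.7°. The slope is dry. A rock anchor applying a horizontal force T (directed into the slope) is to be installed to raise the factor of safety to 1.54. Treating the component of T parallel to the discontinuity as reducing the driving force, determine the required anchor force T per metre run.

Resolving forces along and normal to the sliding plane, with the horizontal anchor force T adding T·sinα to the effective normal force and T·cosα acting up the plane against the driving force:
FS = [c_jL + (W cosα + T sinα) tanφ] / [W sinα − T cosα]
Without the anchor: N' = 181.1 kN/m, driving T_d = 93.9 kN/m, resisting R = 2·9.5 + 181.1·tan21.7° = 91.1 kN/m, FS = 0.97.
Setting FS = 1.54 and solving for T:
1.54·(93.9 − T cos27.4°) = 91.1 + T sin27.4°·tan21.7°
T·(sin27.4°·tan21.7° + 1.54·cos27.4°) = 1.54·93.9 − 91.1
T·(0.4602·0.3979 + 1.54·0.8878) = 144.6 − 91.1 = 53.5
T·1.5504 = 53.5
T = 34.5 kN/m

T = 35 kN/m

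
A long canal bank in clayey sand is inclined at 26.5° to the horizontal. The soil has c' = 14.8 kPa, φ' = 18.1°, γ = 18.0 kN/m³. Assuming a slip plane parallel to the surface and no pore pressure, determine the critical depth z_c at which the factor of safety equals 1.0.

z_c = 5.98 m

Setting FS = 1.00 in FS = [c' + γz cos²β tanφ'] / [γz sinβ cosβ] and solving for z:
z = c' / [γ cosβ (FS·sinβ − cosβ·tanφ')]
  = 14.8 / [18.0·cos26.5°·(1.00·sin26.5° − cos26.5°·tan18.1°)]
  = 14.8 / [18.0·0.8949·(1.00·0.4462 − 0.8949·0.3269)]
  = 14.8 / 2.4757 = 5.978 m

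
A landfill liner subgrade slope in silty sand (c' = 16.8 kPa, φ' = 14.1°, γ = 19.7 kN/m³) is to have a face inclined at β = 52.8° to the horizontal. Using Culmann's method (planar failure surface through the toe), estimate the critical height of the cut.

H_c = 12.00 m

Culmann's analysis gives the critical failure plane at α_cr = (β + φ')/2 = (52.8 + 14.1)/2 = 33.4°, and the critical height
H_c = (4c'/γ) · sinβ cosφ' / [1 − cos(β − φ')]
    = (4·16.8/19.7) · sin52.8°·cos14.1° / [1 − cos(38.7°)]
    = 3.411 · 0.7965·0.9699 / [1 − 0.7804]
    = 3.411 · 0.7725 / 0.2196
    = 12.00 m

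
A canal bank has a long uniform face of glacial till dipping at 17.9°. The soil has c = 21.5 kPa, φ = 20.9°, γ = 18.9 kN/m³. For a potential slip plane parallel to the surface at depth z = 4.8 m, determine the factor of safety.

FS = 1.99

For an infinite slope with a slip plane parallel to the surface (no pore pressure): FS = [c + γz cos²β tanφ] / [γz sinβ cosβ].
γz = 18.9·4.8 = 90.72 kN/m²
Numerator = 21.5 + 90.72·cos²17.9°·tan20.9° = 21.5 + 90.72·0.9055·0.3819 = 52.870 kPa
Denominator = 90.72·sin17.9°·cos17.9° = 90.72·0.3074·0.9516 = 26.534 kPa
FS = 52.870 / 26.534 = 1.993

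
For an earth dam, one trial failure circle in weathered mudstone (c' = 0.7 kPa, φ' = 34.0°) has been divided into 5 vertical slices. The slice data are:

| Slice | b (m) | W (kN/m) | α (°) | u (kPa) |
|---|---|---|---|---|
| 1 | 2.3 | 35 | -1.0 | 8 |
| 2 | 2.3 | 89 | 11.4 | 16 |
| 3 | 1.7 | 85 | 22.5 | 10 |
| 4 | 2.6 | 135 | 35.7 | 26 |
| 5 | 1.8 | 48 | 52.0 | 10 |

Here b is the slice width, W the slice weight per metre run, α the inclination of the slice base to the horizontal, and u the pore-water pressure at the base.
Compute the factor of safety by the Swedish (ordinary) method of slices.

FS = 0.67

Ordinary method of slices: FS = Σ[c'·Δl_i + (W_i cosα_i − u_i·Δl_i)·tanφ'] / Σ W_i sinα_i, with Δl_i = b_i / cosα_i.
Slice 1: Δl = 2.3/cos(-1.0°) = 2.300 m; N'_1 = 35·cos(-1.0°) − 8·2.300 = 16.6; c'Δl = 1.61; W sinα = -0.6
Slice 2: Δl = 2.3/cos11.4° = 2.346 m; N'_2 = 89·cos11.4° − 16·2.346 = 49.7; c'Δl = 1.64; W sinα = 17.6
Slice 3: Δl = 1.7/cos22.5° = 1.840 m; N'_3 = 85·cos22.5° − 10·1.840 = 60.1; c'Δl = 1.29; W sinα = 32.5
Slice 4: Δl = 2.6/cos35.7° = 3.202 m; N'_4 = 135·cos35.7° − 26·3.202 = 26.4; c'Δl = 2.24; W sinα = 78.8
Slice 5: Δl = 1.8/cos52.0° = 2.924 m; N'_5 = 48·cos52.0° − 10·2.924 = 0.3; c'Δl = 2.05; W sinα = 37.8
Σc'Δl = 8.8 kN/m; ΣN' = 153.1 kN/m; ΣW sinα = 166.1 kN/m
Resisting = 8.8 + 153.1·tan34.0° = 8.8 + 103.3 = 112.1 kN/m
FS = 112.1 / 166.1 = 0.675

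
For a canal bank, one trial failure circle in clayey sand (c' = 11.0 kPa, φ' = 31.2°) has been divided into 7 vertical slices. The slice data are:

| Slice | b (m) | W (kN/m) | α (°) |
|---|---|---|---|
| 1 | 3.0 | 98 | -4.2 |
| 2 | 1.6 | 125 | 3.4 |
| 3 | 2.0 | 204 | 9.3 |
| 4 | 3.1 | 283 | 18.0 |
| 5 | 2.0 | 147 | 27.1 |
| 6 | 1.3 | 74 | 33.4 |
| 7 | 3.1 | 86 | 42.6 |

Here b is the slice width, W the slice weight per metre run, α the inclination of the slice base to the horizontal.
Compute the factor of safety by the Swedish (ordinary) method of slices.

Ordinary method of slices: FS = Σ[c'·Δl_i + (W_i cosα_i)·tanφ'] / Σ W_i sinα_i, with Δl_i = b_i / cosα_i.
Slice 1: Δl = 3.0/cos(-4.2°) = 3.008 m; N'_1 = 98·cos(-4.2°) = 97.7; c'Δl = 33.09; W sinα = -7.2
Slice 2: Δl = 1.6/cos3.4° = 1.603 m; N'_2 = 125·cos3.4° = 124.8; c'Δl = 17.63; W sinα = 7.4
Slice 3: Δl = 2.0/cos9.3° = 2.027 m; N'_3 = 204·cos9.3° = 201.3; c'Δl = 22.29; W sinα = 33.0
Slice 4: Δl = 3.1/cos18.0° = 3.260 m; N'_4 = 283·cos18.0° = 269.1; c'Δl = 35.85; W sinα = 87.5
Slice 5: Δl = 2.0/cos27.1° = 2.247 m; N'_5 = 147·cos27.1° = 130.9; c'Δl = 24.71; W sinα = 67.0
Slice 6: Δl = 1.3/cos33.4° = 1.557 m; N'_6 = 74·cos33.4° = 61.8; c'Δl = 17.13; W sinα = 40.7
Slice 7: Δl = 3.1/cos42.6° = 4.211 m; N'_7 = 86·cos42.6° = 63.3; c'Δl = 46.33; W sinα = 58.2
Σc'Δl = 197.0 kN/m; ΣN' = 948.9 kN/m; ΣW sinα = 286.6 kN/m
Resisting = 197.0 + 948.9·tan31.2° = 197.0 + 574.7 = 771.7 kN/m
FS = 771.7 / 286.6 = 2.693

FS = 2.69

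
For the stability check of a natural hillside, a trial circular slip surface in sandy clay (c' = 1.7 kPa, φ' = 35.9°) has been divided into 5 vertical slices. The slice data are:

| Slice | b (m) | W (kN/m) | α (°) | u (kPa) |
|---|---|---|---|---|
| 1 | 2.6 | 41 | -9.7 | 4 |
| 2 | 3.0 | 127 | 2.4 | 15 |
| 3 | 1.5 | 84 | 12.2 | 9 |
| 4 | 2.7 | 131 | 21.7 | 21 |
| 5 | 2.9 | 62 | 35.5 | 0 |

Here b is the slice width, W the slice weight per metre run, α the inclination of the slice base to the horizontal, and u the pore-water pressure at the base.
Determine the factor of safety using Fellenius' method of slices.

FS = 2.33

Ordinary method of slices: FS = Σ[c'·Δl_i + (W_i cosα_i − u_i·Δl_i)·tanφ'] / Σ W_i sinα_i, with Δl_i = b_i / cosα_i.
Slice 1: Δl = 2.6/cos(-9.7°) = 2.638 m; N'_1 = 41·cos(-9.7°) − 4·2.638 = 29.9; c'Δl = 4.48; W sinα = -6.9
Slice 2: Δl = 3.0/cos2.4° = 3.003 m; N'_2 = 127·cos2.4° − 15·3.003 = 81.8; c'Δl = 5.10; W sinα = 5.3
Slice 3: Δl = 1.5/cos12.2° = 1.535 m; N'_3 = 84·cos12.2° − 9·1.535 = 68.3; c'Δl = 2.61; W sinα = 17.8
Slice 4: Δl = 2.7/cos21.7° = 2.906 m; N'_4 = 131·cos21.7° − 21·2.906 = 60.7; c'Δl = 4.94; W sinα = 48.4
Slice 5: Δl = 2.9/cos35.5° = 3.562 m; N'_5 = 62·cos35.5° − 0·3.562 = 50.5; c'Δl = 6.06; W sinα = 36.0
Σc'Δl = 23.2 kN/m; ΣN' = 291.2 kN/m; ΣW sinα = 100.6 kN/m
Resisting = 23.2 + 291.2·tan35.9° = 23.2 + 210.8 = 234.0 kN/m
FS = 234.0 / 100.6 = 2.326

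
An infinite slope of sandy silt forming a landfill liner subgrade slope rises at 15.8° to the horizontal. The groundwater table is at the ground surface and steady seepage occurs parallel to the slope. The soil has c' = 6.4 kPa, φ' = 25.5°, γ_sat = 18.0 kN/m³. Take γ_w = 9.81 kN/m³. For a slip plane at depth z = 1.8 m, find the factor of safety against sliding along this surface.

FS = 1.52

With seepage parallel to the slope and the water table at the surface, the effective normal stress on the slip plane uses the buoyant unit weight γ' = γ_sat − γ_w while the driving shear stress uses γ_sat:
FS = [c' + γ' z cos²β tanφ'] / [γ_sat z sinβ cosβ]
γ' = 18.0 − 9.81 = 8.19 kN/m³
Numerator = 6.4 + 8.19·1.8·cos²15.8°·tan25.5° = 6.4 + 8.19·1.8·0.9259·0.4770 = 12.910 kPa
Denominator = 18.0·1.8·sin15.8°·cos15.8° = 18.0·1.8·0.2723·0.9622 = 8.489 kPa
FS = 12.910 / 8.489 = 1.521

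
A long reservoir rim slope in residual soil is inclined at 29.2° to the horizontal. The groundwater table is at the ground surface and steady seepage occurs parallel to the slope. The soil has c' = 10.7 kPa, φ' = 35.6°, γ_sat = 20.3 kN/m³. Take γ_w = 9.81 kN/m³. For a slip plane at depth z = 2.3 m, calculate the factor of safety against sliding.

With seepage parallel to the slope and the water table at the surface, the effective normal stress on the slip plane uses the buoyant unit weight γ' = γ_sat − γ_w while the driving shear stress uses γ_sat:
FS = [c' + γ' z cos²β tanφ'] / [γ_sat z sinβ cosβ]
γ' = 20.3 − 9.81 = 10.49 kN/m³
Numerator = 10.7 + 10.49·2.3·cos²29.2°·tan35.6° = 10.7 + 10.49·2.3·0.7620·0.7159 = 23.862 kPa
Denominator = 20.3·2.3·sin29.2°·cos29.2° = 20.3·2.3·0.4879·0.8729 = 19.884 kPa
FS = 23.862 / 19.884 = 1.200

FS = 1.20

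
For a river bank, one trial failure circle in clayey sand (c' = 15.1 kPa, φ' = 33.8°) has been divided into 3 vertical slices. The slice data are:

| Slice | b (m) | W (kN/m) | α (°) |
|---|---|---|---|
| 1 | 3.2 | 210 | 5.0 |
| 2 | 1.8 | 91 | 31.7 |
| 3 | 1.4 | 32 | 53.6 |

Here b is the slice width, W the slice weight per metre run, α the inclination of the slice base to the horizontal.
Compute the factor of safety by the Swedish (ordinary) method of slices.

FS = 3.49

Ordinary method of slices: FS = Σ[c'·Δl_i + (W_i cosα_i)·tanφ'] / Σ W_i sinα_i, with Δl_i = b_i / cosα_i.
Slice 1: Δl = 3.2/cos5.0° = 3.212 m; N'_1 = 210·cos5.0° = 209.2; c'Δl = 48.50; W sinα = 18.3
Slice 2: Δl = 1.8/cos31.7° = 2.116 m; N'_2 = 91·cos31.7° = 77.4; c'Δl = 31.95; W sinα = 47.8
Slice 3: Δl = 1.4/cos53.6° = 2.359 m; N'_3 = 32·cos53.6° = 19.0; c'Δl = 35.62; W sinα = 25.8
Σc'Δl = 116.1 kN/m; ΣN' = 305.6 kN/m; ΣW sinα = 91.9 kN/m
Resisting = 116.1 + 305.6·tan33.8° = 116.1 + 204.6 = 320.7 kN/m
FS = 320.7 / 91.9 = 3.490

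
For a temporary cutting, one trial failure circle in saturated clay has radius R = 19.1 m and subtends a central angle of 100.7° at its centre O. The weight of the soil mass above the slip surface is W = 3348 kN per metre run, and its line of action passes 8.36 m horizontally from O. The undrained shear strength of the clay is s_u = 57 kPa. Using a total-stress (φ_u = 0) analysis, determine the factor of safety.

Taking moments about the centre O, the resisting moment is provided by the undrained shear strength acting along the arc:
Arc length L_a = R·θ = 19.1·(100.7°·π/180) = 19.1·1.7575 = 33.57 m
M_R = s_u·L_a·R = 57·33.57·19.1 = 36546.7 kN·m/m
M_D = W·d = 3348·8.36 = 27989.3 kN·m/m
FS = M_R / M_D = 36546.7 / 27989.3 = 1.306

FS = 1.31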